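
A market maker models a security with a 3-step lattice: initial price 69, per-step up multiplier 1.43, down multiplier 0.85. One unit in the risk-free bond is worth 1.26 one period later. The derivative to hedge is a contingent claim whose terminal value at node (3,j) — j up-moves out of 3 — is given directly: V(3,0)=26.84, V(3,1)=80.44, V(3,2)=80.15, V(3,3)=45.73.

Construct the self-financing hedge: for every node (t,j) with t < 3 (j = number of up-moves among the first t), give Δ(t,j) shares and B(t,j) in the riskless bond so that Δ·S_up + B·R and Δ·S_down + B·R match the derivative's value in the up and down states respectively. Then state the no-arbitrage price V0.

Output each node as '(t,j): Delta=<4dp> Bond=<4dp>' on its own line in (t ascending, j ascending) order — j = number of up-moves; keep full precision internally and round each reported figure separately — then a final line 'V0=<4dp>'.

(0,0): Delta=-0.2001 Bond=47.1535
(1,0): Delta=0.3618 Bond=26.4590
(1,1): Delta=-0.3386 Bond=73.0774
(2,0): Delta=1.8537 Bond=-41.0411
(2,1): Delta=-0.0060 Bond=64.1786
(2,2): Delta=-0.4206 Bond=103.6453
V0=33.3447

Under the risk-neutral measure, an up-move has probability p* = (R−d)/(u−d) = 0.7069 and values discount at R = 1.26.
Payoff layer (t=3): V(3,0)=26.8400, V(3,1)=80.4400, V(3,2)=80.1500, V(3,3)=45.7300
(2,0): S=49.8525. Δ = (V_up−V_dn)/(S_up−S_dn) = (80.4400−26.8400)/(71.2891−42.3746) = 1.8537. V = [p*·80.4400 + (1−p*)·26.8400]/1.26 = 51.3727. B = V − Δ·S = -41.0411.
(2,1): S=83.8695. Δ = (V_up−V_dn)/(S_up−S_dn) = (80.1500−80.4400)/(119.9334−71.2891) = -0.0060. V = [p*·80.1500 + (1−p*)·80.4400]/1.26 = 63.6786. B = V − Δ·S = 64.1786.
(2,2): S=141.0981. Δ = (V_up−V_dn)/(S_up−S_dn) = (45.7300−80.1500)/(201.7703−119.9334) = -0.4206. V = [p*·45.7300 + (1−p*)·80.1500]/1.26 = 44.3005. B = V − Δ·S = 103.6453.
(1,0): S=58.6500. Δ = (V_up−V_dn)/(S_up−S_dn) = (63.6786−51.3727)/(83.8695−49.8525) = 0.3618. V = [p*·63.6786 + (1−p*)·51.3727]/1.26 = 47.6759. B = V − Δ·S = 26.4590.
(1,1): S=98.6700. Δ = (V_up−V_dn)/(S_up−S_dn) = (44.3005−63.6786)/(141.0981−83.8695) = -0.3386. V = [p*·44.3005 + (1−p*)·63.6786]/1.26 = 39.6669. B = V − Δ·S = 73.0774.
(0,0): S=69.0000. Δ = (V_up−V_dn)/(S_up−S_dn) = (39.6669−47.6759)/(98.6700−58.6500) = -0.2001. V = [p*·39.6669 + (1−p*)·47.6759]/1.26 = 33.3447. B = V − Δ·S = 47.1535.
Self-financing check: at every node Δ·S+B equals the discounted successor values.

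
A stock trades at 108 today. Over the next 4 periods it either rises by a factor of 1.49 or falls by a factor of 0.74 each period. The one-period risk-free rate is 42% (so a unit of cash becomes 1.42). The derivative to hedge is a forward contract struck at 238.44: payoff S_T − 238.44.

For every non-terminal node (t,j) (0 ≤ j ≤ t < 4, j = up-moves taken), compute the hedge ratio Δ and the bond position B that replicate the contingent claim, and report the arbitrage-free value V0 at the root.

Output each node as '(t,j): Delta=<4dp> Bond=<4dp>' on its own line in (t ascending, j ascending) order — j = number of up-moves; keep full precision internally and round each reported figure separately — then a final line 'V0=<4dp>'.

(0,0): Delta=1.0000 Bond=-58.6443
(1,0): Delta=1.0000 Bond=-83.2749
(1,1): Delta=1.0000 Bond=-83.2749
(2,0): Delta=1.0000 Bond=-118.2503
(2,1): Delta=1.0000 Bond=-118.2503
(2,2): Delta=1.0000 Bond=-118.2503
(3,0): Delta=1.0000 Bond=-167.9155
(3,1): Delta=1.0000 Bond=-167.9155
(3,2): Delta=1.0000 Bond=-167.9155
(3,3): Delta=1.0000 Bond=-167.9155
V0=49.3557

No-arbitrage ⇒ martingale measure with p* = (R−d)/(u−d) = 0.9067.
Terminal values V(4,·): V(4,0)=-206.0545, V(4,1)=-173.2314, V(4,2)=-107.1415, V(4,3)=25.9313, V(4,4)=293.8752
(3,0): S=43.7642. Δ = (V_up−V_dn)/(S_up−S_dn) = (-173.2314−-206.0545)/(65.2086−32.3855) = 1.0000. V = [p*·-173.2314 + (1−p*)·-206.0545]/1.42 = -124.1513. B = V − Δ·S = -167.9155.
(3,1): S=88.1198. Δ = (V_up−V_dn)/(S_up−S_dn) = (-107.1415−-173.2314)/(131.2985−65.2086) = 1.0000. V = [p*·-107.1415 + (1−p*)·-173.2314]/1.42 = -79.7957. B = V − Δ·S = -167.9155.
(3,2): S=177.4304. Δ = (V_up−V_dn)/(S_up−S_dn) = (25.9313−-107.1415)/(264.3713−131.2985) = 1.0000. V = [p*·25.9313 + (1−p*)·-107.1415]/1.42 = 9.5149. B = V − Δ·S = -167.9155.
(3,3): S=357.2585. Δ = (V_up−V_dn)/(S_up−S_dn) = (293.8752−25.9313)/(532.3152−264.3713) = 1.0000. V = [p*·293.8752 + (1−p*)·25.9313]/1.42 = 189.3430. B = V − Δ·S = -167.9155.
(2,0): S=59.1408. Δ = (V_up−V_dn)/(S_up−S_dn) = (-79.7957−-124.1513)/(88.1198−43.7642) = 1.0000. V = [p*·-79.7957 + (1−p*)·-124.1513]/1.42 = -59.1095. B = V − Δ·S = -118.2503.
(2,1): S=119.0808. Δ = (V_up−V_dn)/(S_up−S_dn) = (9.5149−-79.7957)/(177.4304−88.1198) = 1.0000. V = [p*·9.5149 + (1−p*)·-79.7957]/1.42 = 0.8305. B = V − Δ·S = -118.2503.
(2,2): S=239.7708. Δ = (V_up−V_dn)/(S_up−S_dn) = (189.3430−9.5149)/(357.2585−177.4304) = 1.0000. V = [p*·189.3430 + (1−p*)·9.5149]/1.42 = 121.5205. B = V − Δ·S = -118.2503.
(1,0): S=79.9200. Δ = (V_up−V_dn)/(S_up−S_dn) = (0.8305−-59.1095)/(119.0808−59.1408) = 1.0000. V = [p*·0.8305 + (1−p*)·-59.1095]/1.42 = -3.3549. B = V − Δ·S = -83.2749.
(1,1): S=160.9200. Δ = (V_up−V_dn)/(S_up−S_dn) = (121.5205−0.8305)/(239.7708−119.0808) = 1.0000. V = [p*·121.5205 + (1−p*)·0.8305]/1.42 = 77.6451. B = V − Δ·S = -83.2749.
(0,0): S=108.0000. Δ = (V_up−V_dn)/(S_up−S_dn) = (77.6451−-3.3549)/(160.9200−79.9200) = 1.0000. V = [p*·77.6451 + (1−p*)·-3.3549]/1.42 = 49.3557. B = V − Δ·S = -58.6443.
Root portfolio cost Δ·108+B reproduces V0=49.3557.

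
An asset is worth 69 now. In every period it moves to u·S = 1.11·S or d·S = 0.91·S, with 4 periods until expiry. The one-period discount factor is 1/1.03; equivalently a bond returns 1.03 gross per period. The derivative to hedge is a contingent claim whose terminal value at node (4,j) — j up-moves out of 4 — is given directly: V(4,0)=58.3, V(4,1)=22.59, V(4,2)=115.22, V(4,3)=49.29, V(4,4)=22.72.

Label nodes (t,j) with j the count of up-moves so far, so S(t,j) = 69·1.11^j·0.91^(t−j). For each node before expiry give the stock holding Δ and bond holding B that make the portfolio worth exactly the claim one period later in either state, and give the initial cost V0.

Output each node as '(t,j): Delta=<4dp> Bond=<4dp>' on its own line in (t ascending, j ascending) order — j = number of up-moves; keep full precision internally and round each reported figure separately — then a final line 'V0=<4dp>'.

(0,0): Delta=-0.6518 Bond=102.5138
(1,0): Delta=1.1269 Bond=-6.0979
(1,1): Delta=-1.6240 Bond=180.0473
(2,0): Delta=3.5082 Bond=-142.3449
(2,1): Delta=-0.1745 Bond=84.4286
(2,2): Delta=-2.4161 Bond=252.7955
(3,0): Delta=-3.4339 Bond=214.3500
(3,1): Delta=7.3024 Bond=-387.2587
(3,2): Delta=-4.2611 Bond=403.1083
(3,3): Delta=-1.4078 Bond=165.2267
V0=57.5397

No-arbitrage ⇒ martingale measure with p* = (R−d)/(u−d) = 0.6000.
Terminal payoffs: V(4,0)=58.3000, V(4,1)=22.5900, V(4,2)=115.2200, V(4,3)=49.2900, V(4,4)=22.7200
  t=3,j=0: stock 51.9964 → up 57.7160 (V=22.5900), down 47.3167 (V=58.3000). Price 35.8000; hedge Δ=-3.4339, bond B=214.3500.
  t=3,j=1: stock 63.4242 → up 70.4008 (V=115.2200), down 57.7160 (V=22.5900). Price 75.8913; hedge Δ=7.3024, bond B=-387.2587.
  t=3,j=2: stock 77.3636 → up 85.8736 (V=49.2900), down 70.4008 (V=115.2200). Price 73.4583; hedge Δ=-4.2611, bond B=403.1083.
  t=3,j=3: stock 94.3665 → up 104.7469 (V=22.7200), down 85.8736 (V=49.2900). Price 32.3767; hedge Δ=-1.4078, bond B=165.2267.
  t=2,j=0: stock 57.1389 → up 63.4242 (V=75.8913), down 51.9964 (V=35.8000). Price 58.1114; hedge Δ=3.5082, bond B=-142.3449.
  t=2,j=1: stock 69.6969 → up 77.3636 (V=73.4583), down 63.4242 (V=75.8913). Price 72.2635; hedge Δ=-0.1745, bond B=84.4286.
  t=2,j=2: stock 85.0149 → up 94.3665 (V=32.3767), down 77.3636 (V=73.4583). Price 47.3877; hedge Δ=-2.4161, bond B=252.7955.
  t=1,j=0: stock 62.7900 → up 69.6969 (V=72.2635), down 57.1389 (V=58.1114). Price 64.6628; hedge Δ=1.1269, bond B=-6.0979.
  t=1,j=1: stock 76.5900 → up 85.0149 (V=47.3877), down 69.6969 (V=72.2635). Price 55.6680; hedge Δ=-1.6240, bond B=180.0473.
  t=0,j=0: stock 69.0000 → up 76.5900 (V=55.6680), down 62.7900 (V=64.6628). Price 57.5397; hedge Δ=-0.6518, bond B=102.5138.
Each (Δ,B) replicates both successor values, so the strategy is self-financing and V0 is arbitrage-free.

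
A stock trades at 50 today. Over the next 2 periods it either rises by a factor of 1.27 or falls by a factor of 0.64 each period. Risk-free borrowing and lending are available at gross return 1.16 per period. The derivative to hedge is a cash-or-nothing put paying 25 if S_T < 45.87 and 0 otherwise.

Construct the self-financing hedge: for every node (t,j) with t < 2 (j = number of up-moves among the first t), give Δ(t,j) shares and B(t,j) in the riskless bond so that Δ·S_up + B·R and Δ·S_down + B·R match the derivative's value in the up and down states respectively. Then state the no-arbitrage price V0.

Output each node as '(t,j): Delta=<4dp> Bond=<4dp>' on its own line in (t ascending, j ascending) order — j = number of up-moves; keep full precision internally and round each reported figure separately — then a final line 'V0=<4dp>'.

(0,0): Delta=-0.5647 Bond=34.1576
(1,0): Delta=0.0000 Bond=21.5517
(1,1): Delta=-0.6249 Bond=43.4455
V0=5.9215

Risk-neutral probability p* = (R−d)/(u−d) = (1.16−0.64)/(1.27−0.64) = 0.8254.
At expiry t=2: V(2,0)=25.0000, V(2,1)=25.0000, V(2,2)=0.0000
  t=1,j=0: stock 32.0000 → up 40.6400 (V=25.0000), down 20.4800 (V=25.0000). Price 21.5517; hedge Δ=0.0000, bond B=21.5517.
  t=1,j=1: stock 63.5000 → up 80.6450 (V=0.0000), down 40.6400 (V=25.0000). Price 3.7630; hedge Δ=-0.6249, bond B=43.4455.
  t=0,j=0: stock 50.0000 → up 63.5000 (V=3.7630), down 32.0000 (V=21.5517). Price 5.9215; hedge Δ=-0.5647, bond B=34.1576.
Self-financing check: at every node Δ·S+B equals the discounted successor values.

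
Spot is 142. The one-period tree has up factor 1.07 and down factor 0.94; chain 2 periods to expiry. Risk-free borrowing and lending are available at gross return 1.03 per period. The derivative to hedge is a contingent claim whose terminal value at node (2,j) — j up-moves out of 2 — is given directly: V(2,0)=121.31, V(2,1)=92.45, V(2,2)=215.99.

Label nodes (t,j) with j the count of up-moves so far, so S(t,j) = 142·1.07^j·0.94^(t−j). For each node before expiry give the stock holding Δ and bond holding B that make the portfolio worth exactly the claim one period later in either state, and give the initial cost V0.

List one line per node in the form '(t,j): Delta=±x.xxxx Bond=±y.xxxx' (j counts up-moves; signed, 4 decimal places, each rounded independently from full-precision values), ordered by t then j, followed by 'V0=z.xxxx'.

(0,0): Delta=4.0312 Bond=-426.8939
(1,0): Delta=-1.6632 Bond=320.3786
(1,1): Delta=6.2545 Bond=-777.5138
V0=145.5310

Since d<R<u, set p* = (R−d)/(u−d) = 0.6923; price each node as the discounted p*-expectation of its children.
Terminal values V(2,·): V(2,0)=121.3100, V(2,1)=92.4500, V(2,2)=215.9900
  t=1,j=0: stock 133.4800 → up 142.8236 (V=92.4500), down 125.4712 (V=121.3100). Price 98.3786; hedge Δ=-1.6632, bond B=320.3786.
  t=1,j=1: stock 151.9400 → up 162.5758 (V=215.9900), down 142.8236 (V=92.4500). Price 172.7939; hedge Δ=6.2545, bond B=-777.5138.
  t=0,j=0: stock 142.0000 → up 151.9400 (V=172.7939), down 133.4800 (V=98.3786). Price 145.5310; hedge Δ=4.0312, bond B=-426.8939.
The time-0 hedge costs 145.5310, which is the no-arbitrage price.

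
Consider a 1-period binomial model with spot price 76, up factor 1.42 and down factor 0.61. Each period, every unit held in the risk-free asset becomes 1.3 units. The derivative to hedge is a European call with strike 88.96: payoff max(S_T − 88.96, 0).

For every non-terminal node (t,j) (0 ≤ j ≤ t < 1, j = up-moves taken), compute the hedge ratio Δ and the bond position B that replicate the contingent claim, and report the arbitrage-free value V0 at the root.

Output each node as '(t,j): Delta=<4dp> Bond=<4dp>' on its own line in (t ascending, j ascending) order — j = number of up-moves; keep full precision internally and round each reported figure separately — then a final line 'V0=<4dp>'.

(0,0): Delta=0.3080 Bond=-10.9835
V0=12.4239

Risk-neutral probability p* = (R−d)/(u−d) = (1.3−0.61)/(1.42−0.61) = 0.8519.
Terminal payoffs: V(1,0)=0.0000, V(1,1)=18.9600
(0,0): S=76.0000. Δ = (V_up−V_dn)/(S_up−S_dn) = (18.9600−0.0000)/(107.9200−46.3600) = 0.3080. V = [p*·18.9600 + (1−p*)·0.0000]/1.3 = 12.4239. B = V − Δ·S = -10.9835.
The time-0 hedge costs 12.4239, which is the no-arbitrage price.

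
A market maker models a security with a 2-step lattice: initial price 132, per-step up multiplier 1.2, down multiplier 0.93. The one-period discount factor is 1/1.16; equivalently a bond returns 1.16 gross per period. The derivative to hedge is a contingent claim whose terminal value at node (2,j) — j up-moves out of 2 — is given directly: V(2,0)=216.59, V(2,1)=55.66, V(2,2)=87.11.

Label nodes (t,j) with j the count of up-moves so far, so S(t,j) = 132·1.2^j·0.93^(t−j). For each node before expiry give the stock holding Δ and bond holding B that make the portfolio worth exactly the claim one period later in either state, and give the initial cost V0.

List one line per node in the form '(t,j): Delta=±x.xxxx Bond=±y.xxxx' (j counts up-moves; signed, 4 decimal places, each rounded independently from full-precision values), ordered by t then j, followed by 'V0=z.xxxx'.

The replicating-portfolio and risk-neutral prices coincide; use p* = (1.16−0.93)/(1.2−0.93) = 0.8519 for the latter.
Terminal values V(2,·): V(2,0)=216.5900, V(2,1)=55.6600, V(2,2)=87.1100
(1,0): S=122.7600. Δ = (V_up−V_dn)/(S_up−S_dn) = (55.6600−216.5900)/(147.3120−114.1668) = -4.8553. V = [p*·55.6600 + (1−p*)·216.5900]/1.16 = 68.5358. B = V − Δ·S = 664.5728.
(1,1): S=158.4000. Δ = (V_up−V_dn)/(S_up−S_dn) = (87.1100−55.6600)/(190.0800−147.3120) = 0.7354. V = [p*·87.1100 + (1−p*)·55.6600]/1.16 = 71.0782. B = V − Δ·S = -45.4033.
(0,0): S=132.0000. Δ = (V_up−V_dn)/(S_up−S_dn) = (71.0782−68.5358)/(158.4000−122.7600) = 0.0713. V = [p*·71.0782 + (1−p*)·68.5358]/1.16 = 60.9496. B = V − Δ·S = 51.5331.
Each (Δ,B) replicates both successor values, so the strategy is self-financing and V0 is arbitrage-free.

(0,0): Delta=0.0713 Bond=51.5331
(1,0): Delta=-4.8553 Bond=664.5728
(1,1): Delta=0.7354 Bond=-45.4033
V0=60.9496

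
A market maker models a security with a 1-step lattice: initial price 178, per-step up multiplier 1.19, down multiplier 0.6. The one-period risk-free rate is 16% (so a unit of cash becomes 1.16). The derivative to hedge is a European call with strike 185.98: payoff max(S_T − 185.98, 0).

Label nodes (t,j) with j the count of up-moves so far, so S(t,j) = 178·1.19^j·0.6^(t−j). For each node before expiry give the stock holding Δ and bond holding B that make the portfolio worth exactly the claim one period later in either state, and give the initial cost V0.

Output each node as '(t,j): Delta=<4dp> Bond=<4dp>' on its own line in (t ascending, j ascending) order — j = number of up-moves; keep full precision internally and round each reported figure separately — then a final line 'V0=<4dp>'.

The replicating-portfolio and risk-neutral prices coincide; use p* = (1.16−0.6)/(1.19−0.6) = 0.9492 for the latter.
Payoff layer (t=1): V(1,0)=0.0000, V(1,1)=25.8400
  t=0,j=0: stock 178.0000 → up 211.8200 (V=25.8400), down 106.8000 (V=0.0000). Price 21.1432; hedge Δ=0.2460, bond B=-22.6534.
The time-0 hedge costs 21.1432, which is the no-arbitrage price.

(0,0): Delta=0.2460 Bond=-22.6534
V0=21.1432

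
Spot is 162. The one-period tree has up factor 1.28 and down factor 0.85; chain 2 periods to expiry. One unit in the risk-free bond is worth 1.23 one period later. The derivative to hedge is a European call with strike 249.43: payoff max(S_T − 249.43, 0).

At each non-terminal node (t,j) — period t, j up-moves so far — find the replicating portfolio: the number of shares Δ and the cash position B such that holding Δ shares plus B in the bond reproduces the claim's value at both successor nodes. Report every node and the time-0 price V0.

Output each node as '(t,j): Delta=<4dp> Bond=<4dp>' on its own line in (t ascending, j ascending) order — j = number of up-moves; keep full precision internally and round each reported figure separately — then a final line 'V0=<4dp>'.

(0,0): Delta=0.1649 Bond=-18.4640
(1,0): Delta=0.0000 Bond=0.0000
(1,1): Delta=0.1793 Bond=-25.6990
V0=8.2545

Under the risk-neutral measure, an up-move has probability p* = (R−d)/(u−d) = 0.8837 and values discount at R = 1.23.
Payoff layer (t=2): V(2,0)=0.0000, V(2,1)=0.0000, V(2,2)=15.9908
Node (1,0) S=137.7000: V=(p*·0.0000+(1−p*)·0.0000)/1.23=0.0000; Δ=(0.0000−0.0000)/(176.2560−117.0450)=0.0000; B=V−Δ·S=0.0000
Node (1,1) S=207.3600: V=(p*·15.9908+(1−p*)·0.0000)/1.23=11.4889; Δ=(15.9908−0.0000)/(265.4208−176.2560)=0.1793; B=V−Δ·S=-25.6990
Node (0,0) S=162.0000: V=(p*·11.4889+(1−p*)·0.0000)/1.23=8.2545; Δ=(11.4889−0.0000)/(207.3600−137.7000)=0.1649; B=V−Δ·S=-18.4640
Each (Δ,B) replicates both successor values, so the strategy is self-financing and V0 is arbitrage-free.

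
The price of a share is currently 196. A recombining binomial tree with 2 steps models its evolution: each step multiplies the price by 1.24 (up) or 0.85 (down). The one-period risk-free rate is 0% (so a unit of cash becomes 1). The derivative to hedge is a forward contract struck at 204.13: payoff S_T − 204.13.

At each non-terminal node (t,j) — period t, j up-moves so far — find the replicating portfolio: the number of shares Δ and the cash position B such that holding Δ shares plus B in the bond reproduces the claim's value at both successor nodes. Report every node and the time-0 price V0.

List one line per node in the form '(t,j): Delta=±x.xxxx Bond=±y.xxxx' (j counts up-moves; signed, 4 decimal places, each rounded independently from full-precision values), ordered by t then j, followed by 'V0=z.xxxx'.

Under the risk-neutral measure, an up-move has probability p* = (R−d)/(u−d) = 0.3846 and values discount at R = 1.
Payoff layer (t=2): V(2,0)=-62.5200, V(2,1)=2.4540, V(2,2)=97.2396
Node (1,0) S=166.6000: V=(p*·2.4540+(1−p*)·-62.5200)/1=-37.5300; Δ=(2.4540−-62.5200)/(206.5840−141.6100)=1.0000; B=V−Δ·S=-204.1300
Node (1,1) S=243.0400: V=(p*·97.2396+(1−p*)·2.4540)/1=38.9100; Δ=(97.2396−2.4540)/(301.3696−206.5840)=1.0000; B=V−Δ·S=-204.1300
Node (0,0) S=196.0000: V=(p*·38.9100+(1−p*)·-37.5300)/1=-8.1300; Δ=(38.9100−-37.5300)/(243.0400−166.6000)=1.0000; B=V−Δ·S=-204.1300
Self-financing check: at every node Δ·S+B equals the discounted successor values.

(0,0): Delta=1.0000 Bond=-204.1300
(1,0): Delta=1.0000 Bond=-204.1300
(1,1): Delta=1.0000 Bond=-204.1300
V0=-8.1300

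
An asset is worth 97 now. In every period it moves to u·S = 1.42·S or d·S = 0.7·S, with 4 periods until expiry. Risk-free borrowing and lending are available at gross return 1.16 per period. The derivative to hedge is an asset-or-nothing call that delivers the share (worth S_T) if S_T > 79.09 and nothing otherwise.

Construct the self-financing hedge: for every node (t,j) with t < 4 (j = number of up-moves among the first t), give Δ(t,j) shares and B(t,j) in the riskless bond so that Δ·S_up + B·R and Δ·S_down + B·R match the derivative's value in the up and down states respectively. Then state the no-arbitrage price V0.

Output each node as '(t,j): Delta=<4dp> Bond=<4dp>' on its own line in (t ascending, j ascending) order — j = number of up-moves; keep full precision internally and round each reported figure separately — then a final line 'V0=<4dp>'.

Under the risk-neutral measure, an up-move has probability p* = (R−d)/(u−d) = 0.6389 and values discount at R = 1.16.
Terminal values V(4,·): V(4,0)=0.0000, V(4,1)=0.0000, V(4,2)=95.8395, V(4,3)=194.4173, V(4,4)=394.3893
  t=3,j=0: stock 33.2710 → up 47.2448 (V=0.0000), down 23.2897 (V=0.0000). Price 0.0000; hedge Δ=0.0000, bond B=0.0000.
  t=3,j=1: stock 67.4926 → up 95.8395 (V=95.8395), down 47.2448 (V=0.0000). Price 52.7852; hedge Δ=1.9722, bond B=-80.3252.
  t=3,j=2: stock 136.9136 → up 194.4173 (V=194.4173), down 95.8395 (V=95.8395). Price 136.9136; hedge Δ=1.0000, bond B=0.0000.
  t=3,j=3: stock 277.7389 → up 394.3893 (V=394.3893), down 194.4173 (V=194.4173). Price 277.7389; hedge Δ=1.0000, bond B=0.0000.
  t=2,j=0: stock 47.5300 → up 67.4926 (V=52.7852), down 33.2710 (V=0.0000). Price 29.0723; hedge Δ=1.5425, bond B=-44.2404.
  t=2,j=1: stock 96.4180 → up 136.9136 (V=136.9136), down 67.4926 (V=52.7852). Price 91.8395; hedge Δ=1.2119, bond B=-25.0055.
  t=2,j=2: stock 195.5908 → up 277.7389 (V=277.7389), down 136.9136 (V=136.9136). Price 195.5908; hedge Δ=1.0000, bond B=0.0000.
  t=1,j=0: stock 67.9000 → up 96.4180 (V=91.8395), down 47.5300 (V=29.0723). Price 59.6324; hedge Δ=1.2839, bond B=-27.5443.
  t=1,j=1: stock 137.7400 → up 195.5908 (V=195.5908), down 96.4180 (V=91.8395). Price 136.3147; hedge Δ=1.0462, bond B=-7.7843.
  t=0,j=0: stock 97.0000 → up 137.7400 (V=136.3147), down 67.9000 (V=59.6324). Price 93.6413; hedge Δ=1.0980, bond B=-12.8619.
Self-financing check: at every node Δ·S+B equals the discounted successor values.

(0,0): Delta=1.0980 Bond=-12.8619
(1,0): Delta=1.2839 Bond=-27.5443
(1,1): Delta=1.0462 Bond=-7.7843
(2,0): Delta=1.5425 Bond=-44.2404
(2,1): Delta=1.2119 Bond=-25.0055
(2,2): Delta=1.0000 Bond=0.0000
(3,0): Delta=0.0000 Bond=0.0000
(3,1): Delta=1.9722 Bond=-80.3252
(3,2): Delta=1.0000 Bond=0.0000
(3,3): Delta=1.0000 Bond=0.0000
V0=93.6413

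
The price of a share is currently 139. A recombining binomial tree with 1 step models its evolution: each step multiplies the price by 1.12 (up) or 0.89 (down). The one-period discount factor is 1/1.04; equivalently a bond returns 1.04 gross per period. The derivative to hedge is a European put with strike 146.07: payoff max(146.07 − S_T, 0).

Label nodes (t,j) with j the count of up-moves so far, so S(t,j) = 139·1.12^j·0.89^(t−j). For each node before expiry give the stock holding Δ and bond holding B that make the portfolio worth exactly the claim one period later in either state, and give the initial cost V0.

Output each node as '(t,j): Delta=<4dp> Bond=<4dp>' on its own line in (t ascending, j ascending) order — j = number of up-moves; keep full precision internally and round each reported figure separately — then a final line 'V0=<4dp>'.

The replicating-portfolio and risk-neutral prices coincide; use p* = (1.04−0.89)/(1.12−0.89) = 0.6522 for the latter.
Payoff layer (t=1): V(1,0)=22.3600, V(1,1)=0.0000
  t=0,j=0: stock 139.0000 → up 155.6800 (V=0.0000), down 123.7100 (V=22.3600). Price 7.4783; hedge Δ=-0.6994, bond B=104.6957.
Root portfolio cost Δ·139+B reproduces V0=7.4783.

(0,0): Delta=-0.6994 Bond=104.6957
V0=7.4783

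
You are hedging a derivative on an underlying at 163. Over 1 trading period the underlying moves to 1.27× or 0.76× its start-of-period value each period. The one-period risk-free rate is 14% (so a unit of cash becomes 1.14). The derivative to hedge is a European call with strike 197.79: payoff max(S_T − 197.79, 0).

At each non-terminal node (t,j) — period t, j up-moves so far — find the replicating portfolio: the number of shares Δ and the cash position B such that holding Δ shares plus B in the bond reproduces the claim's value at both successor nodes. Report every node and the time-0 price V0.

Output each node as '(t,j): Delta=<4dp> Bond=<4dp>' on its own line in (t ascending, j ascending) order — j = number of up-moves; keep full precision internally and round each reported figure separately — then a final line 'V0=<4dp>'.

Risk-neutral probability p* = (R−d)/(u−d) = (1.14−0.76)/(1.27−0.76) = 0.7451.
Terminal values V(1,·): V(1,0)=0.0000, V(1,1)=9.2200
Node (0,0) S=163.0000: V=(p*·9.2200+(1−p*)·0.0000)/1.14=6.0261; Δ=(9.2200−0.0000)/(207.0100−123.8800)=0.1109; B=V−Δ·S=-12.0523
The time-0 hedge costs 6.0261, which is the no-arbitrage price.

(0,0): Delta=0.1109 Bond=-12.0523
V0=6.0261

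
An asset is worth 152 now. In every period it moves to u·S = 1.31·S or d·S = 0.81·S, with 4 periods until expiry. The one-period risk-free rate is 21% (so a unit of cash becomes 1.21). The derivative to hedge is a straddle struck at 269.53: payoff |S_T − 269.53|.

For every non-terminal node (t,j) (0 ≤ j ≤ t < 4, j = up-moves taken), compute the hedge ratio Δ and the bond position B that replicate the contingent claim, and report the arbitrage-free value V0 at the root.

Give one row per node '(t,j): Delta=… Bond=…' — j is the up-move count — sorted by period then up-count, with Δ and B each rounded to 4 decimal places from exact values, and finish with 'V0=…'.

Risk-neutral probability p* = (R−d)/(u−d) = (1.21−0.81)/(1.31−0.81) = 0.8000.
Terminal values V(4,·): V(4,0)=204.0990, V(4,1)=163.7095, V(4,2)=98.3882, V(4,3)=7.2550, V(4,4)=178.1099
  t=3,j=0: stock 80.7790 → up 105.8205 (V=163.7095), down 65.4310 (V=204.0990). Price 141.9730; hedge Δ=-1.0000, bond B=222.7521.
  t=3,j=1: stock 130.6426 → up 171.1418 (V=98.3882), down 105.8205 (V=163.7095). Price 92.1094; hedge Δ=-1.0000, bond B=222.7521.
  t=3,j=2: stock 211.2862 → up 276.7850 (V=7.2550), down 171.1418 (V=98.3882). Price 21.0592; hedge Δ=-0.8627, bond B=203.3256.
  t=3,j=3: stock 341.7098 → up 447.6399 (V=178.1099), down 276.7850 (V=7.2550). Price 118.9578; hedge Δ=1.0000, bond B=-222.7521.
  t=2,j=0: stock 99.7272 → up 130.6426 (V=92.1094), down 80.7790 (V=141.9730). Price 84.3654; hedge Δ=-1.0000, bond B=184.0926.
  t=2,j=1: stock 161.2872 → up 211.2862 (V=21.0592), down 130.6426 (V=92.1094). Price 29.1481; hedge Δ=-0.8810, bond B=171.2486.
  t=2,j=2: stock 260.8472 → up 341.7098 (V=118.9578), down 211.2862 (V=21.0592). Price 82.1306; hedge Δ=0.7506, bond B=-113.6666.
  t=1,j=0: stock 123.1200 → up 161.2872 (V=29.1481), down 99.7272 (V=84.3654). Price 33.2162; hedge Δ=-0.8970, bond B=143.6508.
  t=1,j=1: stock 199.1200 → up 260.8472 (V=82.1306), down 161.2872 (V=29.1481). Price 59.1191; hedge Δ=0.5322, bond B=-46.8459.
  t=0,j=0: stock 152.0000 → up 199.1200 (V=59.1191), down 123.1200 (V=33.2162). Price 44.5773; hedge Δ=0.3408, bond B=-7.2286.
The time-0 hedge costs 44.5773, which is the no-arbitrage price.

(0,0): Delta=0.3408 Bond=-7.2286
(1,0): Delta=-0.8970 Bond=143.6508
(1,1): Delta=0.5322 Bond=-46.8459
(2,0): Delta=-1.0000 Bond=184.0926
(2,1): Delta=-0.8810 Bond=171.2486
(2,2): Delta=0.7506 Bond=-113.6666
(3,0): Delta=-1.0000 Bond=222.7521
(3,1): Delta=-1.0000 Bond=222.7521
(3,2): Delta=-0.8627 Bond=203.3256
(3,3): Delta=1.0000 Bond=-222.7521
V0=44.5773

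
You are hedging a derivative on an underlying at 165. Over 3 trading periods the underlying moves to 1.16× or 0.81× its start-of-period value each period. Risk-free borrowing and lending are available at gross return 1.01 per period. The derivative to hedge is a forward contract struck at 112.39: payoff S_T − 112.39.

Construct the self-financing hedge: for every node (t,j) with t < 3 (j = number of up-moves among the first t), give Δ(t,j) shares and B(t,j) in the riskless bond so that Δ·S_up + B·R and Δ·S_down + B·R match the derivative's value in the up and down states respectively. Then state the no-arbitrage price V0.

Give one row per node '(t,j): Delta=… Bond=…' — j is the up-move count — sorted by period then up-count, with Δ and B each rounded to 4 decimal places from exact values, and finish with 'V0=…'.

Under the risk-neutral measure, an up-move has probability p* = (R−d)/(u−d) = 0.5714 and values discount at R = 1.01.
At expiry t=3: V(3,0)=-24.7022, V(3,1)=13.1875, V(3,2)=67.4494, V(3,3)=145.1578
(2,0): S=108.2565. Δ = (V_up−V_dn)/(S_up−S_dn) = (13.1875−-24.7022)/(125.5775−87.6878) = 1.0000. V = [p*·13.1875 + (1−p*)·-24.7022]/1.01 = -3.0207. B = V − Δ·S = -111.2772.
(2,1): S=155.0340. Δ = (V_up−V_dn)/(S_up−S_dn) = (67.4494−13.1875)/(179.8394−125.5775) = 1.0000. V = [p*·67.4494 + (1−p*)·13.1875]/1.01 = 43.7568. B = V − Δ·S = -111.2772.
(2,2): S=222.0240. Δ = (V_up−V_dn)/(S_up−S_dn) = (145.1578−67.4494)/(257.5478−179.8394) = 1.0000. V = [p*·145.1578 + (1−p*)·67.4494]/1.01 = 110.7468. B = V − Δ·S = -111.2772.
(1,0): S=133.6500. Δ = (V_up−V_dn)/(S_up−S_dn) = (43.7568−-3.0207)/(155.0340−108.2565) = 1.0000. V = [p*·43.7568 + (1−p*)·-3.0207]/1.01 = 23.4745. B = V − Δ·S = -110.1755.
(1,1): S=191.4000. Δ = (V_up−V_dn)/(S_up−S_dn) = (110.7468−43.7568)/(222.0240−155.0340) = 1.0000. V = [p*·110.7468 + (1−p*)·43.7568]/1.01 = 81.2245. B = V − Δ·S = -110.1755.
(0,0): S=165.0000. Δ = (V_up−V_dn)/(S_up−S_dn) = (81.2245−23.4745)/(191.4000−133.6500) = 1.0000. V = [p*·81.2245 + (1−p*)·23.4745]/1.01 = 55.9154. B = V − Δ·S = -109.0846.
Check: Δ(0,0)·S0 + B(0,0) = 55.9154 = V0.

(0,0): Delta=1.0000 Bond=-109.0846
(1,0): Delta=1.0000 Bond=-110.1755
(1,1): Delta=1.0000 Bond=-110.1755
(2,0): Delta=1.0000 Bond=-111.2772
(2,1): Delta=1.0000 Bond=-111.2772
(2,2): Delta=1.0000 Bond=-111.2772
V0=55.9154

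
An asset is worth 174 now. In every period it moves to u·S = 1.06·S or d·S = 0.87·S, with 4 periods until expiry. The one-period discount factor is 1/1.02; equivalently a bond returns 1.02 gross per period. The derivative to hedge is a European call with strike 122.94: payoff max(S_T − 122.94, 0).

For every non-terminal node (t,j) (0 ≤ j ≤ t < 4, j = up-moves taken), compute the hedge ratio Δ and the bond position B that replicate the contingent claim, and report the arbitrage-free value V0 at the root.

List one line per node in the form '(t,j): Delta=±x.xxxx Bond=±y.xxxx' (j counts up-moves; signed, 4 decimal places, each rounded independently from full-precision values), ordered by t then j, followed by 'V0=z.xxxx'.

(0,0): Delta=0.9898 Bond=-111.7140
(1,0): Delta=0.9513 Bond=-108.1182
(1,1): Delta=0.9982 Bond=-115.5029
(2,0): Delta=0.7745 Bond=-86.9994
(2,1): Delta=0.9899 Bond=-116.4889
(2,2): Delta=1.0000 Bond=-118.1661
(3,0): Delta=0.0000 Bond=0.0000
(3,1): Delta=0.9440 Bond=-112.4033
(3,2): Delta=1.0000 Bond=-120.5294
(3,3): Delta=1.0000 Bond=-120.5294
V0=60.5051

The replicating-portfolio and risk-neutral prices coincide; use p* = (1.02−0.87)/(1.06−0.87) = 0.7895 for the latter.
Terminal values V(4,·): V(4,0)=0.0000, V(4,1)=0.0000, V(4,2)=25.0388, V(4,3)=57.3560, V(4,4)=96.7310
(3,0): S=114.5795. Δ = (V_up−V_dn)/(S_up−S_dn) = (0.0000−0.0000)/(121.4543−99.6842) = 0.0000. V = [p*·0.0000 + (1−p*)·0.0000]/1.02 = 0.0000. B = V − Δ·S = 0.0000.
(3,1): S=139.6026. Δ = (V_up−V_dn)/(S_up−S_dn) = (25.0388−0.0000)/(147.9788−121.4543) = 0.9440. V = [p*·25.0388 + (1−p*)·0.0000]/1.02 = 19.3799. B = V − Δ·S = -112.4033.
(3,2): S=170.0906. Δ = (V_up−V_dn)/(S_up−S_dn) = (57.3560−25.0388)/(180.2960−147.9788) = 1.0000. V = [p*·57.3560 + (1−p*)·25.0388]/1.02 = 49.5612. B = V − Δ·S = -120.5294.
(3,3): S=207.2368. Δ = (V_up−V_dn)/(S_up−S_dn) = (96.7310−57.3560)/(219.6710−180.2960) = 1.0000. V = [p*·96.7310 + (1−p*)·57.3560]/1.02 = 86.7074. B = V − Δ·S = -120.5294.
(2,0): S=131.7006. Δ = (V_up−V_dn)/(S_up−S_dn) = (19.3799−0.0000)/(139.6026−114.5795) = 0.7745. V = [p*·19.3799 + (1−p*)·0.0000]/1.02 = 14.9999. B = V − Δ·S = -86.9994.
(2,1): S=160.4628. Δ = (V_up−V_dn)/(S_up−S_dn) = (49.5612−19.3799)/(170.0906−139.6026) = 0.9899. V = [p*·49.5612 + (1−p*)·19.3799]/1.02 = 42.3600. B = V − Δ·S = -116.4889.
(2,2): S=195.5064. Δ = (V_up−V_dn)/(S_up−S_dn) = (86.7074−49.5612)/(207.2368−170.0906) = 1.0000. V = [p*·86.7074 + (1−p*)·49.5612]/1.02 = 77.3403. B = V − Δ·S = -118.1661.
(1,0): S=151.3800. Δ = (V_up−V_dn)/(S_up−S_dn) = (42.3600−14.9999)/(160.4628−131.7006) = 0.9513. V = [p*·42.3600 + (1−p*)·14.9999]/1.02 = 35.8823. B = V − Δ·S = -108.1182.
(1,1): S=184.4400. Δ = (V_up−V_dn)/(S_up−S_dn) = (77.3403−42.3600)/(195.5064−160.4628) = 0.9982. V = [p*·77.3403 + (1−p*)·42.3600]/1.02 = 68.6040. B = V − Δ·S = -115.5029.
(0,0): S=174.0000. Δ = (V_up−V_dn)/(S_up−S_dn) = (68.6040−35.8823)/(184.4400−151.3800) = 0.9898. V = [p*·68.6040 + (1−p*)·35.8823]/1.02 = 60.5051. B = V − Δ·S = -111.7140.
The time-0 hedge costs 60.5051, which is the no-arbitrage price.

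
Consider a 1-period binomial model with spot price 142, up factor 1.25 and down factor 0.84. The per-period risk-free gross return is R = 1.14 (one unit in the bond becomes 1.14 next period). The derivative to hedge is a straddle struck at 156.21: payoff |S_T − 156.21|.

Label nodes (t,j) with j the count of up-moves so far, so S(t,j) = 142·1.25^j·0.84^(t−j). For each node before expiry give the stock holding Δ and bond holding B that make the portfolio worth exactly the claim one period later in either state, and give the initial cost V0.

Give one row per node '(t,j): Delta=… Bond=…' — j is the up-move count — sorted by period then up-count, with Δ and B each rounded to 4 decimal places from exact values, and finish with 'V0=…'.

Risk-neutral probability p* = (R−d)/(u−d) = (1.14−0.84)/(1.25−0.84) = 0.7317.
Payoff layer (t=1): V(1,0)=36.9300, V(1,1)=21.2900
(0,0): S=142.0000. Δ = (V_up−V_dn)/(S_up−S_dn) = (21.2900−36.9300)/(177.5000−119.2800) = -0.2686. V = [p*·21.2900 + (1−p*)·36.9300]/1.14 = 22.3562. B = V − Δ·S = 60.5026.
Root portfolio cost Δ·142+B reproduces V0=22.3562.

(0,0): Delta=-0.2686 Bond=60.5026
V0=22.3562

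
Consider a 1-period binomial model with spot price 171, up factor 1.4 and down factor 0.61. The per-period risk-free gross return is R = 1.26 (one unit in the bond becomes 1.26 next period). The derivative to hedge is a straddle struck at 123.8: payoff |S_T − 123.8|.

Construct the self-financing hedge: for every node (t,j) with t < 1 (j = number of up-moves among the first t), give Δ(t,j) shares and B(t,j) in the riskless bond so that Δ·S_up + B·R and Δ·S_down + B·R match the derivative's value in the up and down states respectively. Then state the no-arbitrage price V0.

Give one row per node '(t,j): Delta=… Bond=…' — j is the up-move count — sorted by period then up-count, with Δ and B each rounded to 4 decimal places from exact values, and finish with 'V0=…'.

Risk-neutral probability p* = (R−d)/(u−d) = (1.26−0.61)/(1.4−0.61) = 0.8228.
Terminal values V(1,·): V(1,0)=19.4900, V(1,1)=115.6000
  t=0,j=0: stock 171.0000 → up 239.4000 (V=115.6000), down 104.3100 (V=19.4900). Price 78.2285; hedge Δ=0.7115, bond B=-43.4298.
Root portfolio cost Δ·171+B reproduces V0=78.2285.

(0,0): Delta=0.7115 Bond=-43.4298
V0=78.2285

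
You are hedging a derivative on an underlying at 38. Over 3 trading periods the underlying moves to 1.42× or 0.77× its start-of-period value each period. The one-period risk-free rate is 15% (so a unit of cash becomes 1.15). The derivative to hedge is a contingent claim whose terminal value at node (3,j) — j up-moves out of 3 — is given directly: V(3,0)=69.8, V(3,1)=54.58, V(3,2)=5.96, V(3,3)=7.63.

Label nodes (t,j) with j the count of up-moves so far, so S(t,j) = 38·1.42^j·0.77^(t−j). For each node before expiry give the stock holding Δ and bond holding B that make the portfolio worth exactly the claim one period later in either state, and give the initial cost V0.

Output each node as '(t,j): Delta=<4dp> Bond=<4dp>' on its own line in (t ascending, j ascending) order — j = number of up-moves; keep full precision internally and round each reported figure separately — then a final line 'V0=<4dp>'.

The replicating-portfolio and risk-neutral prices coincide; use p* = (1.15−0.77)/(1.42−0.77) = 0.5846 for the latter.
Payoff layer (t=3): V(3,0)=69.8000, V(3,1)=54.5800, V(3,2)=5.9600, V(3,3)=7.6300
Node (2,0) S=22.5302: V=(p*·54.5800+(1−p*)·69.8000)/1.15=52.9584; Δ=(54.5800−69.8000)/(31.9929−17.3483)=-1.0393; B=V−Δ·S=76.3738
Node (2,1) S=41.5492: V=(p*·5.9600+(1−p*)·54.5800)/1.15=22.7443; Δ=(5.9600−54.5800)/(58.9999−31.9929)=-1.8003; B=V−Δ·S=97.5443
Node (2,2) S=76.6232: V=(p*·7.6300+(1−p*)·5.9600)/1.15=6.0316; Δ=(7.6300−5.9600)/(108.8049−58.9999)=0.0335; B=V−Δ·S=3.4623
Node (1,0) S=29.2600: V=(p*·22.7443+(1−p*)·52.9584)/1.15=30.6911; Δ=(22.7443−52.9584)/(41.5492−22.5302)=-1.5886; B=V−Δ·S=77.1743
Node (1,1) S=53.9600: V=(p*·6.0316+(1−p*)·22.7443)/1.15=11.2816; Δ=(6.0316−22.7443)/(76.6232−41.5492)=-0.4765; B=V−Δ·S=36.9935
Node (0,0) S=38.0000: V=(p*·11.2816+(1−p*)·30.6911)/1.15=16.8209; Δ=(11.2816−30.6911)/(53.9600−29.2600)=-0.7858; B=V−Δ·S=46.6817
Self-financing check: at every node Δ·S+B equals the discounted successor values.

(0,0): Delta=-0.7858 Bond=46.6817
(1,0): Delta=-1.5886 Bond=77.1743
(1,1): Delta=-0.4765 Bond=36.9935
(2,0): Delta=-1.0393 Bond=76.3738
(2,1): Delta=-1.8003 Bond=97.5443
(2,2): Delta=0.0335 Bond=3.4623
V0=16.8209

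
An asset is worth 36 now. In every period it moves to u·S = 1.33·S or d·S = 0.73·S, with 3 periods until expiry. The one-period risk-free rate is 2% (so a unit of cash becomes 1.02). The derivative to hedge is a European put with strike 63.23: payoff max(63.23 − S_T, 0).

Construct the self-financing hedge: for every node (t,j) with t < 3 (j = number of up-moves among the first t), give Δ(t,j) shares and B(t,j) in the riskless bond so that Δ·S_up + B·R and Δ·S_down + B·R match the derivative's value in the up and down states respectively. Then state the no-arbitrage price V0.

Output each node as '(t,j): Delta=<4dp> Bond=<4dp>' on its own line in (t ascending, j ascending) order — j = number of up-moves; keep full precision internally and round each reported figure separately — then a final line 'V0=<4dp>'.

(0,0): Delta=-0.7769 Bond=53.8340
(1,0): Delta=-1.0000 Bond=60.7747
(1,1): Delta=-0.6459 Bond=48.6423
(2,0): Delta=-1.0000 Bond=61.9902
(2,1): Delta=-1.0000 Bond=61.9902
(2,2): Delta=-0.4382 Bond=36.3866
V0=25.8669

The replicating-portfolio and risk-neutral prices coincide; use p* = (1.02−0.73)/(1.33−0.73) = 0.4833 for the latter.
At expiry t=3: V(3,0)=49.2254, V(3,1)=37.7147, V(3,2)=16.7433, V(3,3)=0.0000
  t=2,j=0: stock 19.1844 → up 25.5153 (V=37.7147), down 14.0046 (V=49.2254). Price 42.8058; hedge Δ=-1.0000, bond B=61.9902.
  t=2,j=1: stock 34.9524 → up 46.4867 (V=16.7433), down 25.5153 (V=37.7147). Price 27.0378; hedge Δ=-1.0000, bond B=61.9902.
  t=2,j=2: stock 63.6804 → up 84.6949 (V=0.0000), down 46.4867 (V=16.7433). Price 8.4811; hedge Δ=-0.4382, bond B=36.3866.
  t=1,j=0: stock 26.2800 → up 34.9524 (V=27.0378), down 19.1844 (V=42.8058). Price 34.4947; hedge Δ=-1.0000, bond B=60.7747.
  t=1,j=1: stock 47.8800 → up 63.6804 (V=8.4811), down 34.9524 (V=27.0378). Price 17.7144; hedge Δ=-0.6459, bond B=48.6423.
  t=0,j=0: stock 36.0000 → up 47.8800 (V=17.7144), down 26.2800 (V=34.4947). Price 25.8669; hedge Δ=-0.7769, bond B=53.8340.
The time-0 hedge costs 25.8669, which is the no-arbitrage price.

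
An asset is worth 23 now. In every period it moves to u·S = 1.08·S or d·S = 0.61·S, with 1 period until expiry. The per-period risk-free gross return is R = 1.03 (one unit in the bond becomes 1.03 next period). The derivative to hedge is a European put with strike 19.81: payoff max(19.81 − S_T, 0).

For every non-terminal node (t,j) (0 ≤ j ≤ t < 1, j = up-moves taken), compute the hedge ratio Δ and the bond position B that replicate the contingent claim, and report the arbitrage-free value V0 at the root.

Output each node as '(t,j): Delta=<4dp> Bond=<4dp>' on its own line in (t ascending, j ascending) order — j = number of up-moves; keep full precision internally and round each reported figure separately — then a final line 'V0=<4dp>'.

Under the risk-neutral measure, an up-move has probability p* = (R−d)/(u−d) = 0.8936 and values discount at R = 1.03.
Payoff layer (t=1): V(1,0)=5.7800, V(1,1)=0.0000
  t=0,j=0: stock 23.0000 → up 24.8400 (V=0.0000), down 14.0300 (V=5.7800). Price 0.5970; hedge Δ=-0.5347, bond B=12.8949.
Check: Δ(0,0)·S0 + B(0,0) = 0.5970 = V0.

(0,0): Delta=-0.5347 Bond=12.8949
V0=0.5970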